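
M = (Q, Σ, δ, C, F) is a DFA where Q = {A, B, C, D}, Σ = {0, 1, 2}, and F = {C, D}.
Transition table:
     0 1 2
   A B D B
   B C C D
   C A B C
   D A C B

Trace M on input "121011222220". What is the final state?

A

C --1--> B
B --2--> D
D --1--> C
C --0--> A
A --1--> D
D --1--> C
C --2--> C
C --2--> C
C --2--> C
C --2--> C
C --2--> C
C --0--> A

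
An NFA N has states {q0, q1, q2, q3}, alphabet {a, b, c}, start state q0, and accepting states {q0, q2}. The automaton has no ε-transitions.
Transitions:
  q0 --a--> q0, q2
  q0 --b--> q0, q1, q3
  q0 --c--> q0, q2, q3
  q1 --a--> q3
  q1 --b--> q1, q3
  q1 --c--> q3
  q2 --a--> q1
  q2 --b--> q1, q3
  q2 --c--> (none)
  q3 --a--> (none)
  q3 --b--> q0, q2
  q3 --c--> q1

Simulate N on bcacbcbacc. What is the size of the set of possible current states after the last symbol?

Start: {q0}
read b: {q0, q1, q3}
read c: {q0, q1, q2, q3}
read a: {q0, q1, q2, q3}
read c: {q0, q1, q2, q3}
read b: {q0, q1, q2, q3}
read c: {q0, q1, q2, q3}
read b: {q0, q1, q2, q3}
read a: {q0, q1, q2, q3}
read c: {q0, q1, q2, q3}
read c: {q0, q1, q2, q3}
Final reachable set {q0, q1, q2, q3} has 4 states.

4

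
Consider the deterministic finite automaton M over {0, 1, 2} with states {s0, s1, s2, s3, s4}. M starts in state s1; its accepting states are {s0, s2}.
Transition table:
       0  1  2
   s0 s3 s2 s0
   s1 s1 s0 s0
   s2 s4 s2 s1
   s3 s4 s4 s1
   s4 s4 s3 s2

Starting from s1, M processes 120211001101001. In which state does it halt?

s1 --1--> s0
s0 --2--> s0
s0 --0--> s3
s3 --2--> s1
s1 --1--> s0
s0 --1--> s2
s2 --0--> s4
s4 --0--> s4
s4 --1--> s3
s3 --1--> s4
s4 --0--> s4
s4 --1--> s3
s3 --0--> s4
s4 --0--> s4
s4 --1--> s3

s3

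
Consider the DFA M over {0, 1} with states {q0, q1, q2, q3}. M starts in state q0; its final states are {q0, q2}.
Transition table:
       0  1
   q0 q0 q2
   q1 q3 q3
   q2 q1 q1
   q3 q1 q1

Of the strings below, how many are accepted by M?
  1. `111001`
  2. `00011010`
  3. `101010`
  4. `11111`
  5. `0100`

0

`111001`: rejected
`00011010`: rejected
`101010`: rejected
`11111`: rejected
`0100`: rejected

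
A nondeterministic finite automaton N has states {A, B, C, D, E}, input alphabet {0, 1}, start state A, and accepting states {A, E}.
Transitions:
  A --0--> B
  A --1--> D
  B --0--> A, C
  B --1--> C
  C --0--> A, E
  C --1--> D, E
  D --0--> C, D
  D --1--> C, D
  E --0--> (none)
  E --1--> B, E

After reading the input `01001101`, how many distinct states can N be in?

Start: {A}
read 0: {B}
read 1: {C}
read 0: {A, E}
read 0: {B}
read 1: {C}
read 1: {D, E}
read 0: {C, D}
read 1: {C, D, E}
Final reachable set {C, D, E} has 3 states.

3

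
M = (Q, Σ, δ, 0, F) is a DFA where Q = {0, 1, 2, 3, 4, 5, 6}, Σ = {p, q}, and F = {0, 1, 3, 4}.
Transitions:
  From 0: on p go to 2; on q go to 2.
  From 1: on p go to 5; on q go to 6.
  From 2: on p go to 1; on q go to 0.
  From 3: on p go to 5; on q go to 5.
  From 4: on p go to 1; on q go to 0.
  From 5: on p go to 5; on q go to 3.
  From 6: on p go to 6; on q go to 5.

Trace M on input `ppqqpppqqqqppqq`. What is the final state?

5

0 --p--> 2
2 --p--> 1
1 --q--> 6
6 --q--> 5
5 --p--> 5
5 --p--> 5
5 --p--> 5
5 --q--> 3
3 --q--> 5
5 --q--> 3
3 --q--> 5
5 --p--> 5
5 --p--> 5
5 --q--> 3
3 --q--> 5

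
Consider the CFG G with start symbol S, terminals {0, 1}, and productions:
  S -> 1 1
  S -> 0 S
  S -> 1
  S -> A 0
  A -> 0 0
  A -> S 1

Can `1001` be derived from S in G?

no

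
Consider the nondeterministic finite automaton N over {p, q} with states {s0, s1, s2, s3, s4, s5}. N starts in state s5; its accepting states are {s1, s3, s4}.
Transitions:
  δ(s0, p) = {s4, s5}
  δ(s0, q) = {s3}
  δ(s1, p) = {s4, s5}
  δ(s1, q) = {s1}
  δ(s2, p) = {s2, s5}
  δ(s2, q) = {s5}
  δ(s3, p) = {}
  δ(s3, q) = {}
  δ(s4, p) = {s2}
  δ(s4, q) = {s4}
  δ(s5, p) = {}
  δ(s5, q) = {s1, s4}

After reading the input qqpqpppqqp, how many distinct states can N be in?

3

Start: {s5}
read q: {s1, s4}
read q: {s1, s4}
read p: {s2, s4, s5}
read q: {s1, s4, s5}
read p: {s2, s4, s5}
read p: {s2, s5}
read p: {s2, s5}
read q: {s1, s4, s5}
read q: {s1, s4}
read p: {s2, s4, s5}
Final reachable set {s2, s4, s5} has 3 states.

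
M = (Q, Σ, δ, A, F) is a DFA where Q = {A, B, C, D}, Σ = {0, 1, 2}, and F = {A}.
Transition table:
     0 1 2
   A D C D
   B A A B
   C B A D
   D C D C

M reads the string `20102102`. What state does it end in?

C

A --2--> D
D --0--> C
C --1--> A
A --0--> D
D --2--> C
C --1--> A
A --0--> D
D --2--> C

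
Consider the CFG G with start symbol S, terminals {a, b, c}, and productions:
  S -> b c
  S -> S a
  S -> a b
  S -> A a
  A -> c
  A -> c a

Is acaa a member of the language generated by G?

no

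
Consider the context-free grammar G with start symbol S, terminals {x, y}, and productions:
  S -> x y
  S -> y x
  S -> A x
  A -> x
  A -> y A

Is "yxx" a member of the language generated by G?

yes

S ⇒ Ax ⇒ yAx ⇒ yxx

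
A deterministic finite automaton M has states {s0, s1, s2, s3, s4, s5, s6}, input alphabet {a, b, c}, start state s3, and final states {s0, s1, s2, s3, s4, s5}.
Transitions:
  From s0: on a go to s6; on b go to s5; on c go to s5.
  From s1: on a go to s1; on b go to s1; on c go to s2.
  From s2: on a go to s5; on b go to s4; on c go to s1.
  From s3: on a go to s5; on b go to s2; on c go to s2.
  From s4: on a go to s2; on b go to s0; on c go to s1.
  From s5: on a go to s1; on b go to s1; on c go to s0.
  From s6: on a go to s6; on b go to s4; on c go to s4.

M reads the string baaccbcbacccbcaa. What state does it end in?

s3 --b--> s2
s2 --a--> s5
s5 --a--> s1
s1 --c--> s2
s2 --c--> s1
s1 --b--> s1
s1 --c--> s2
s2 --b--> s4
s4 --a--> s2
s2 --c--> s1
s1 --c--> s2
s2 --c--> s1
s1 --b--> s1
s1 --c--> s2
s2 --a--> s5
s5 --a--> s1

s1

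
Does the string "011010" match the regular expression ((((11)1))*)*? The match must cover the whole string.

011010 cannot be split into zero or more pieces each matching (((11)1))*.

no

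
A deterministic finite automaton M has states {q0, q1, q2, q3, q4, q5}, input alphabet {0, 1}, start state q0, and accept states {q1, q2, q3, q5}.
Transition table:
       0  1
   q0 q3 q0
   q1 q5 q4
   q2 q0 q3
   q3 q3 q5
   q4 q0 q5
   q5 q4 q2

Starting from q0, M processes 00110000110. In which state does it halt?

q0 --0--> q3
q3 --0--> q3
q3 --1--> q5
q5 --1--> q2
q2 --0--> q0
q0 --0--> q3
q3 --0--> q3
q3 --0--> q3
q3 --1--> q5
q5 --1--> q2
q2 --0--> q0

q0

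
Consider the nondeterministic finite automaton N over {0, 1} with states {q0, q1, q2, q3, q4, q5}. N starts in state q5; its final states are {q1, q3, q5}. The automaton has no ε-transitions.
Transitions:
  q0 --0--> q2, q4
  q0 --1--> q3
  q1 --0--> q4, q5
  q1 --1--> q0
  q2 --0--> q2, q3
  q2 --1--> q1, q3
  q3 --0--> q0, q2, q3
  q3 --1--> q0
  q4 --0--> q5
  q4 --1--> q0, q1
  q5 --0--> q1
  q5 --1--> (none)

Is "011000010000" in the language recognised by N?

accepted

Start: {q5}
read 0: {q1}
read 1: {q0}
read 1: {q3}
read 0: {q0, q2, q3}
read 0: {q0, q2, q3, q4}
read 0: {q0, q2, q3, q4, q5}
read 0: {q0, q1, q2, q3, q4, q5}
read 1: {q0, q1, q3}
read 0: {q0, q2, q3, q4, q5}
read 0: {q0, q1, q2, q3, q4, q5}
read 0: {q0, q1, q2, q3, q4, q5}
read 0: {q0, q1, q2, q3, q4, q5}
Reachable ∩ accepting = {q1, q3, q5} — nonempty.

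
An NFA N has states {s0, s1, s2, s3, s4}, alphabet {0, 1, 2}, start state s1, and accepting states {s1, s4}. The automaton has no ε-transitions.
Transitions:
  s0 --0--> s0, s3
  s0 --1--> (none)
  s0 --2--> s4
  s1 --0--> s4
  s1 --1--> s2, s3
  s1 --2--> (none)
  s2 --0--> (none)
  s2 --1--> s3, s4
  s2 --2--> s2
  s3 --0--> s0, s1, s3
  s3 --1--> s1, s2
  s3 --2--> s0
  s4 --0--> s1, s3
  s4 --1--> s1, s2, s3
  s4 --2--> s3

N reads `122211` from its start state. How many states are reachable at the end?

Start: {s1}
read 1: {s2, s3}
read 2: {s0, s2}
read 2: {s2, s4}
read 2: {s2, s3}
read 1: {s1, s2, s3, s4}
read 1: {s1, s2, s3, s4}
Final reachable set {s1, s2, s3, s4} has 4 states.

4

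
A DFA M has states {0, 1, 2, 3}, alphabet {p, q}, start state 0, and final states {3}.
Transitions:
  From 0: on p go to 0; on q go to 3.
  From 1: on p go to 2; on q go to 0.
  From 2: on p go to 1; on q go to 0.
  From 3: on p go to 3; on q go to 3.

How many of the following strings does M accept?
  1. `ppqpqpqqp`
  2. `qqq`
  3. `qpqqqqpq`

`ppqpqpqqp`: accepted
`qqq`: accepted
`qpqqqqpq`: accepted

3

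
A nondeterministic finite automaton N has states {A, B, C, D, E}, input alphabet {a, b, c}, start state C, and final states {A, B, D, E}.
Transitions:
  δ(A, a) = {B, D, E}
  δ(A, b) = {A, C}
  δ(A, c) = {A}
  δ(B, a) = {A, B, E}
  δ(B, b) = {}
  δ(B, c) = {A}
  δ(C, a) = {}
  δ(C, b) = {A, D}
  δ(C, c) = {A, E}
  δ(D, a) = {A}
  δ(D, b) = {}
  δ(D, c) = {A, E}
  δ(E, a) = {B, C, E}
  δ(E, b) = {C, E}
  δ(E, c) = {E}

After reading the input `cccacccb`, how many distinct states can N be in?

3

Start: {C}
read c: {A, E}
read c: {A, E}
read c: {A, E}
read a: {B, C, D, E}
read c: {A, E}
read c: {A, E}
read c: {A, E}
read b: {A, C, E}
Final reachable set {A, C, E} has 3 states.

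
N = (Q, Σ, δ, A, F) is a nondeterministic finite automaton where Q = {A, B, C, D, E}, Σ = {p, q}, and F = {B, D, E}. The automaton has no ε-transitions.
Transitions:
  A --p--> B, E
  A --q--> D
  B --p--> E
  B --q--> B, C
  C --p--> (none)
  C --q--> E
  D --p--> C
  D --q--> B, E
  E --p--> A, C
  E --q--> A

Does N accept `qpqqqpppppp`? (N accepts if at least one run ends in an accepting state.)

Start: {A}
read q: {D}
read p: {C}
read q: {E}
read q: {A}
read q: {D}
read p: {C}
read p: {}
The reachable set is empty and stays empty for the remaining 4 symbols.
Reachable ∩ accepting = {} — empty.

rejected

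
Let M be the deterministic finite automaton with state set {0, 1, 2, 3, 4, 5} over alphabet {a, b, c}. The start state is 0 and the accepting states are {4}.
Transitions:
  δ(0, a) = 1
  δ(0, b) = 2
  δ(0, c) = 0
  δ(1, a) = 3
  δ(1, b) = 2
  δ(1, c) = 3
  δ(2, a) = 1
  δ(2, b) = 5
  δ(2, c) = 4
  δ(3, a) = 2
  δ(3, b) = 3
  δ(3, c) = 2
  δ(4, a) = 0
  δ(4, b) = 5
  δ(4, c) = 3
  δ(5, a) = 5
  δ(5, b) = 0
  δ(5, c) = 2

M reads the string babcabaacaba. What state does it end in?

0 --b--> 2
2 --a--> 1
1 --b--> 2
2 --c--> 4
4 --a--> 0
0 --b--> 2
2 --a--> 1
1 --a--> 3
3 --c--> 2
2 --a--> 1
1 --b--> 2
2 --a--> 1

1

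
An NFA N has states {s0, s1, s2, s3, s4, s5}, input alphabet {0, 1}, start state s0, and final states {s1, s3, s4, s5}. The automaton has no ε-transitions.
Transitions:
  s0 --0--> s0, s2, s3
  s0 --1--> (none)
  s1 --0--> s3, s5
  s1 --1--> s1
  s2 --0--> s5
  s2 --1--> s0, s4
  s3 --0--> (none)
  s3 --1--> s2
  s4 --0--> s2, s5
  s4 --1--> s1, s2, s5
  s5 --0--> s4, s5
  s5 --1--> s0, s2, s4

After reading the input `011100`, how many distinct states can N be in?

5

Start: {s0}
read 0: {s0, s2, s3}
read 1: {s0, s2, s4}
read 1: {s0, s1, s2, s4, s5}
read 1: {s0, s1, s2, s4, s5}
read 0: {s0, s2, s3, s4, s5}
read 0: {s0, s2, s3, s4, s5}
Final reachable set {s0, s2, s3, s4, s5} has 5 states.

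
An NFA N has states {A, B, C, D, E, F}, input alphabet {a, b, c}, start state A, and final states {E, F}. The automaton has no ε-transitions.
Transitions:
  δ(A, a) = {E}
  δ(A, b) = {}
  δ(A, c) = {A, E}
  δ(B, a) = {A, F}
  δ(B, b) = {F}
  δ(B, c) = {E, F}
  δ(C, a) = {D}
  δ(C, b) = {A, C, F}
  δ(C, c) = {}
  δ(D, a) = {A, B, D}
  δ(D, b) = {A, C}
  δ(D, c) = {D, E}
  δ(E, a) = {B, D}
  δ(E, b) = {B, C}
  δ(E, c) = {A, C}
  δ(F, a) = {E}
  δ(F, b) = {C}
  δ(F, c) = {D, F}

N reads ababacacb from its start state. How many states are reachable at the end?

Start: {A}
read a: {E}
read b: {B, C}
read a: {A, D, F}
read b: {A, C}
read a: {D, E}
read c: {A, C, D, E}
read a: {A, B, D, E}
read c: {A, C, D, E, F}
read b: {A, B, C, F}
Final reachable set {A, B, C, F} has 4 states.

4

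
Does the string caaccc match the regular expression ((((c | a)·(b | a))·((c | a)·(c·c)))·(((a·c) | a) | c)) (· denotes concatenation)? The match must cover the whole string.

yes

Split as caacc·c: (((c|a)·(b|a))·((c|a)·(c·c))) matches caacc and (((a·c)|a)|c) matches c.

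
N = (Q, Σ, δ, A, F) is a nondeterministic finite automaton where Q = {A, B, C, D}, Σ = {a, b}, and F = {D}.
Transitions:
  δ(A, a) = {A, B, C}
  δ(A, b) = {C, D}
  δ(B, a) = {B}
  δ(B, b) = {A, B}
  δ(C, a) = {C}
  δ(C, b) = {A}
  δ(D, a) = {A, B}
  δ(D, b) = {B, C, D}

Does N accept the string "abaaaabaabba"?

Start: {A}
read a: {A, B, C}
read b: {A, B, C, D}
read a: {A, B, C}
read a: {A, B, C}
read a: {A, B, C}
read a: {A, B, C}
read b: {A, B, C, D}
read a: {A, B, C}
read a: {A, B, C}
read b: {A, B, C, D}
read b: {A, B, C, D}
read a: {A, B, C}
Reachable ∩ accepting = {} — empty.

rejected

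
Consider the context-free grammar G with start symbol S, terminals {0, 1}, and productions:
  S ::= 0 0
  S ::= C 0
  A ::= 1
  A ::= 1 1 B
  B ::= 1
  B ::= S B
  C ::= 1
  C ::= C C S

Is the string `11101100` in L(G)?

S ⇒ C0 ⇒ CCS0 ⇒ CCSCS0 ⇒ 1CSCS0 ⇒ 11SCS0 ⇒ 11C0CS0 ⇒ 1110CS0 ⇒ 11101S0 ⇒ 11101C00 ⇒ 11101100

yes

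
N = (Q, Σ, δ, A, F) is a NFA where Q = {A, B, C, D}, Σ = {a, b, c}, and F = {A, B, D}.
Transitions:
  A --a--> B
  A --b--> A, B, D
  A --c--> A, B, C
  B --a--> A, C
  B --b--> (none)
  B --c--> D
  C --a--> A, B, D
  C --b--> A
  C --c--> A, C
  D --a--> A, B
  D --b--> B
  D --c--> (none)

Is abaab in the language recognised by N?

Start: {A}
read a: {B}
read b: {}
The reachable set is empty and stays empty for the remaining 3 symbols.
Reachable ∩ accepting = {} — empty.

rejected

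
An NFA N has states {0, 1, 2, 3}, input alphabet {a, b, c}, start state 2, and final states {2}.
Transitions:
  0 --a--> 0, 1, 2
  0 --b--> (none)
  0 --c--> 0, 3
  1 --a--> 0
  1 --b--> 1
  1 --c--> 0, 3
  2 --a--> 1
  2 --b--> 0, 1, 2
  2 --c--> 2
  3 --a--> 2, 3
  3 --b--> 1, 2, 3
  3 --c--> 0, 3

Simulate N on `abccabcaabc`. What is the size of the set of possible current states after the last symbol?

3

Start: {2}
read a: {1}
read b: {1}
read c: {0, 3}
read c: {0, 3}
read a: {0, 1, 2, 3}
read b: {0, 1, 2, 3}
read c: {0, 2, 3}
read a: {0, 1, 2, 3}
read a: {0, 1, 2, 3}
read b: {0, 1, 2, 3}
read c: {0, 2, 3}
Final reachable set {0, 2, 3} has 3 states.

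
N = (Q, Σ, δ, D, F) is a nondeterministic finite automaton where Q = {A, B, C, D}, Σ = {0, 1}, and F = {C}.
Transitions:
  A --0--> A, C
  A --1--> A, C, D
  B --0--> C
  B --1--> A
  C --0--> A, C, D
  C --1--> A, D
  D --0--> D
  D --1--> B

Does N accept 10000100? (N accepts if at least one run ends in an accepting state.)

Start: {D}
read 1: {B}
read 0: {C}
read 0: {A, C, D}
read 0: {A, C, D}
read 0: {A, C, D}
read 1: {A, B, C, D}
read 0: {A, C, D}
read 0: {A, C, D}
Reachable ∩ accepting = {C} — nonempty.

accepted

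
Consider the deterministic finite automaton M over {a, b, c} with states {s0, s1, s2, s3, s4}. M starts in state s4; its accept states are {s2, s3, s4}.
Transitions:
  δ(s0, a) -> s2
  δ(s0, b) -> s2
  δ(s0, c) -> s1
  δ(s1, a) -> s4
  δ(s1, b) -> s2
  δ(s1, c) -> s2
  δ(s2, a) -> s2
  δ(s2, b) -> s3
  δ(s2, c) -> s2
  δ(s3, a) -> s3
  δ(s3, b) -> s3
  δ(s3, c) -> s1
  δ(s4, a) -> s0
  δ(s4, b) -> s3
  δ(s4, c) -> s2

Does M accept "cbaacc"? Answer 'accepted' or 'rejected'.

s4 --c--> s2
s2 --b--> s3
s3 --a--> s3
s3 --a--> s3
s3 --c--> s1
s1 --c--> s2
End in state s2, which is an accepting state.

accepted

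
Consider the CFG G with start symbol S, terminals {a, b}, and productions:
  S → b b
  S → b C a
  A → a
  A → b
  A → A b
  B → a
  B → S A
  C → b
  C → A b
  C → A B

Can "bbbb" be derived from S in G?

no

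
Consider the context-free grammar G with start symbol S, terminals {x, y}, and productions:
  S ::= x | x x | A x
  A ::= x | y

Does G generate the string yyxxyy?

no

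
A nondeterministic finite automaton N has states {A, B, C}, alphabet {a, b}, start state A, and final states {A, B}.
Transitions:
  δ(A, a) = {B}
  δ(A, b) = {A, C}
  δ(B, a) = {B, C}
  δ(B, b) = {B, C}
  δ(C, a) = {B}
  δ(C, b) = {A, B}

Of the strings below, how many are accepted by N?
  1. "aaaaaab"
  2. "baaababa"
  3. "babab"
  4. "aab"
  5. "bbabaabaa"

5

"aaaaaab": accepted
"baaababa": accepted
"babab": accepted
"aab": accepted
"bbabaabaa": accepted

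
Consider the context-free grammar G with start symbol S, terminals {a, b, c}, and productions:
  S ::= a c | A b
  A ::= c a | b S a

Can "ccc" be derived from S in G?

no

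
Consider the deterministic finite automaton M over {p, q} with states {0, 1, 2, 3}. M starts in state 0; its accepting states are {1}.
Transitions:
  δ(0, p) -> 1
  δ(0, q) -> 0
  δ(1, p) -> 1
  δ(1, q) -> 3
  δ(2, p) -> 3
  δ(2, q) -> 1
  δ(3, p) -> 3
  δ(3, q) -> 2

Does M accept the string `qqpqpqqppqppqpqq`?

accepted

0 --q--> 0
0 --q--> 0
0 --p--> 1
1 --q--> 3
3 --p--> 3
3 --q--> 2
2 --q--> 1
1 --p--> 1
1 --p--> 1
1 --q--> 3
3 --p--> 3
3 --p--> 3
3 --q--> 2
2 --p--> 3
3 --q--> 2
2 --q--> 1
End in state 1, which is an accepting state.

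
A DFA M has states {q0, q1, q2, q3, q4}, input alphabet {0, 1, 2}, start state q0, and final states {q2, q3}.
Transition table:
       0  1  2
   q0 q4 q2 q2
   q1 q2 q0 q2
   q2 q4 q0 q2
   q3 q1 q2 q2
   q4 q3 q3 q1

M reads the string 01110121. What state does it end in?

q0 --0--> q4
q4 --1--> q3
q3 --1--> q2
q2 --1--> q0
q0 --0--> q4
q4 --1--> q3
q3 --2--> q2
q2 --1--> q0

q0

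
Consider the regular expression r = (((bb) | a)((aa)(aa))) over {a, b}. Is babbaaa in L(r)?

no

No split of babbaaa into u·v has ((bb)|a) matching u and ((aa)(aa)) matching v.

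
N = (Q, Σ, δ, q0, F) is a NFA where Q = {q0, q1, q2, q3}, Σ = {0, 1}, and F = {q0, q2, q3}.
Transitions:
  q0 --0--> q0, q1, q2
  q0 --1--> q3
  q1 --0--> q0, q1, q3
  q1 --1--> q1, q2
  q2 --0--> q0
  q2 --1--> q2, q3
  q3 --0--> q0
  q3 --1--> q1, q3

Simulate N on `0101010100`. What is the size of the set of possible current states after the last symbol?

4

Start: {q0}
read 0: {q0, q1, q2}
read 1: {q1, q2, q3}
read 0: {q0, q1, q3}
read 1: {q1, q2, q3}
read 0: {q0, q1, q3}
read 1: {q1, q2, q3}
read 0: {q0, q1, q3}
read 1: {q1, q2, q3}
read 0: {q0, q1, q3}
read 0: {q0, q1, q2, q3}
Final reachable set {q0, q1, q2, q3} has 4 states.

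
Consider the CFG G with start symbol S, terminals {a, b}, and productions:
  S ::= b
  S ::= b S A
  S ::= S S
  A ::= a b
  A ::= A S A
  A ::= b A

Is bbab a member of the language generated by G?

yes

S ⇒ bSA ⇒ bbA ⇒ bbab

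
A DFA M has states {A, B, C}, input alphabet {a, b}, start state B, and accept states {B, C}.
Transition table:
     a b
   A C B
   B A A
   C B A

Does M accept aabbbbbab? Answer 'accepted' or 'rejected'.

rejected

B --a--> A
A --a--> C
C --b--> A
A --b--> B
B --b--> A
A --b--> B
B --b--> A
A --a--> C
C --b--> A
End in state A, which is not an accepting state.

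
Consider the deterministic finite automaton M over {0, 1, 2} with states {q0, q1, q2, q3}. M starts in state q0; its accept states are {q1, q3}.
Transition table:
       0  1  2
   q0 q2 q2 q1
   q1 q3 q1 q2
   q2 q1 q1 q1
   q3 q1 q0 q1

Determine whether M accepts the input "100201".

q0 --1--> q2
q2 --0--> q1
q1 --0--> q3
q3 --2--> q1
q1 --0--> q3
q3 --1--> q0
End in state q0, which is not an accepting state.

rejected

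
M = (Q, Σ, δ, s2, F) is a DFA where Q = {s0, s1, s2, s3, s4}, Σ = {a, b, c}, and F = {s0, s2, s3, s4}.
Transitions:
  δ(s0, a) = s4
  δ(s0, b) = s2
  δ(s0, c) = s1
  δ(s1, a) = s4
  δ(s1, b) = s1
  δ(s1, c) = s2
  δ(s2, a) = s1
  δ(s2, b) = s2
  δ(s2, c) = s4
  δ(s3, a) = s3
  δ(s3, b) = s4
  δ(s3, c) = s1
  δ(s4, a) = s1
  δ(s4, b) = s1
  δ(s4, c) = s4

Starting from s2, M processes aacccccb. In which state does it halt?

s2 --a--> s1
s1 --a--> s4
s4 --c--> s4
s4 --c--> s4
s4 --c--> s4
s4 --c--> s4
s4 --c--> s4
s4 --b--> s1

s1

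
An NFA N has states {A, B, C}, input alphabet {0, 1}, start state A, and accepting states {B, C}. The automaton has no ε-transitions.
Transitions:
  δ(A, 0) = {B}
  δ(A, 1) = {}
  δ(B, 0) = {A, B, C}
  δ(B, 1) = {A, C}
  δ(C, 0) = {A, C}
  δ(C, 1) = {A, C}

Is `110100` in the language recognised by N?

Start: {A}
read 1: {}
The reachable set is empty and stays empty for the remaining 5 symbols.
Reachable ∩ accepting = {} — empty.

rejected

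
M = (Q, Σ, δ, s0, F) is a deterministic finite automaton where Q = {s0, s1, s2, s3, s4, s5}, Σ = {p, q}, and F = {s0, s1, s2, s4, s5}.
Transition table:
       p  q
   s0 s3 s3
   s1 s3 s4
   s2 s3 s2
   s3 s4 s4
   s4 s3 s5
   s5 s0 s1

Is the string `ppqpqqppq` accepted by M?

s0 --p--> s3
s3 --p--> s4
s4 --q--> s5
s5 --p--> s0
s0 --q--> s3
s3 --q--> s4
s4 --p--> s3
s3 --p--> s4
s4 --q--> s5
End in state s5, which is an accepting state.

accepted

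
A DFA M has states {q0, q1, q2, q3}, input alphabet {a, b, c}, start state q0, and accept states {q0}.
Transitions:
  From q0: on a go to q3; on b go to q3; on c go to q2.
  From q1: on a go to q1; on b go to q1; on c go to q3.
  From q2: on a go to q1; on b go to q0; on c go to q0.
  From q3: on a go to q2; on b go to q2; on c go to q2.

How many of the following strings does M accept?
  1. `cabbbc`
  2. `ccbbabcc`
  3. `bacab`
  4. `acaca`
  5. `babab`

`cabbbc`: rejected
`ccbbabcc`: rejected
`bacab`: rejected
`acaca`: rejected
`babab`: rejected

0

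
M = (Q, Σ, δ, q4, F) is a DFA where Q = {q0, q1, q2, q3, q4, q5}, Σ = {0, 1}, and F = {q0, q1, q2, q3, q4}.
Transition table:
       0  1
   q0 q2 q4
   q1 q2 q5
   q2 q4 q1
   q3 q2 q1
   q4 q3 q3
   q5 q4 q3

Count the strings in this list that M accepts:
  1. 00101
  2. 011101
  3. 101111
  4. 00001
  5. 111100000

00101: accepted
011101: accepted
101111: accepted
00001: accepted
111100000: accepted

5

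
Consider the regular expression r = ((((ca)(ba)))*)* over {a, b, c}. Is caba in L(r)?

Split into 1 piece caba; each matches (((ca)(ba)))*.

yes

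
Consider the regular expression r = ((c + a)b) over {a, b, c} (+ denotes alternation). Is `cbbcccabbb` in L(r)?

No split of cbbcccabbb into u·v has (c+a) matching u and b matching v.

no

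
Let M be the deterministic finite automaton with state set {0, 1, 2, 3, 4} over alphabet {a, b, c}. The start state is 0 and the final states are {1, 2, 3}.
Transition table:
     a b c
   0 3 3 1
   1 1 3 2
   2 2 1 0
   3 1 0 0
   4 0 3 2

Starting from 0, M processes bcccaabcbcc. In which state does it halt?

0 --b--> 3
3 --c--> 0
0 --c--> 1
1 --c--> 2
2 --a--> 2
2 --a--> 2
2 --b--> 1
1 --c--> 2
2 --b--> 1
1 --c--> 2
2 --c--> 0

0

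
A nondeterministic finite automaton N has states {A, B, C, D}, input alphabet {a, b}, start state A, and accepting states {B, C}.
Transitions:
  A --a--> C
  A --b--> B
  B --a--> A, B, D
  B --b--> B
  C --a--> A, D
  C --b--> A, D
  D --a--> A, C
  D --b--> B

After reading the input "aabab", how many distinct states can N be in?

1

Start: {A}
read a: {C}
read a: {A, D}
read b: {B}
read a: {A, B, D}
read b: {B}
Final reachable set {B} has 1 state.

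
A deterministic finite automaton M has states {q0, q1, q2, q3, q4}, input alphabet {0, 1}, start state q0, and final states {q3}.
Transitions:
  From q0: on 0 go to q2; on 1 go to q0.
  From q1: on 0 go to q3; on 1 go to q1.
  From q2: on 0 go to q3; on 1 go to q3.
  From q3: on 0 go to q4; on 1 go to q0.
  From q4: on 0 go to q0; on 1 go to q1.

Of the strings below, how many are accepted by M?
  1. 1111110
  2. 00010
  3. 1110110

1111110: rejected
00010: accepted
1110110: rejected

1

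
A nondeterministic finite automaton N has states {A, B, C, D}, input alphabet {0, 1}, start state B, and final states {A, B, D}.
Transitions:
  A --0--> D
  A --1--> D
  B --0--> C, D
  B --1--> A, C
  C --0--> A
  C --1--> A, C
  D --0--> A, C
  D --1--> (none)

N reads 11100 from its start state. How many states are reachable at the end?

Start: {B}
read 1: {A, C}
read 1: {A, C, D}
read 1: {A, C, D}
read 0: {A, C, D}
read 0: {A, C, D}
Final reachable set {A, C, D} has 3 states.

3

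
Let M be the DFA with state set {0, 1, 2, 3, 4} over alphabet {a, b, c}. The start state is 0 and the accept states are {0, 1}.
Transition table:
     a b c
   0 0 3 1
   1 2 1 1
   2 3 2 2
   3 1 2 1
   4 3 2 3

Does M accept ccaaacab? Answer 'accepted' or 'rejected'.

rejected

0 --c--> 1
1 --c--> 1
1 --a--> 2
2 --a--> 3
3 --a--> 1
1 --c--> 1
1 --a--> 2
2 --b--> 2
End in state 2, which is not an accepting state.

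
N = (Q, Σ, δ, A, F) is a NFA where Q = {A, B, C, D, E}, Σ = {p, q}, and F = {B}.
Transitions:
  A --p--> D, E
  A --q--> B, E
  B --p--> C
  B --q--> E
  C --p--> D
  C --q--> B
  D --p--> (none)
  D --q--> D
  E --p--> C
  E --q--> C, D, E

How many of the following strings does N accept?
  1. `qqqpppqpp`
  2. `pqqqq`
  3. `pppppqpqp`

1

`qqqpppqpp`: rejected
`pqqqq`: accepted
`pppppqpqp`: rejected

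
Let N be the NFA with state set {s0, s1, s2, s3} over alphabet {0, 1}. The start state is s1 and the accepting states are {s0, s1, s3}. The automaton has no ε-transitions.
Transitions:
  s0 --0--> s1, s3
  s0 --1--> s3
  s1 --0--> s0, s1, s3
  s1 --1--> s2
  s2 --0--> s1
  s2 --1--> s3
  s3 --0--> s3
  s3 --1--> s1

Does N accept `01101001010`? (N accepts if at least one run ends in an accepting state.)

Start: {s1}
read 0: {s0, s1, s3}
read 1: {s1, s2, s3}
read 1: {s1, s2, s3}
read 0: {s0, s1, s3}
read 1: {s1, s2, s3}
read 0: {s0, s1, s3}
read 0: {s0, s1, s3}
read 1: {s1, s2, s3}
read 0: {s0, s1, s3}
read 1: {s1, s2, s3}
read 0: {s0, s1, s3}
Reachable ∩ accepting = {s0, s1, s3} — nonempty.

accepted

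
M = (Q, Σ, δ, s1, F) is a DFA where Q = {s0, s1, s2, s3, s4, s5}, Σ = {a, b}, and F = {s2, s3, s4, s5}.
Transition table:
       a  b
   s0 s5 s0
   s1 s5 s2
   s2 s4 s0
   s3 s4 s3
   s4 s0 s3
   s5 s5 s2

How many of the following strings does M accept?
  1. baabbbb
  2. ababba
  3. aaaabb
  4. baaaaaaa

2

baabbbb: rejected
ababba: accepted
aaaabb: rejected
baaaaaaa: accepted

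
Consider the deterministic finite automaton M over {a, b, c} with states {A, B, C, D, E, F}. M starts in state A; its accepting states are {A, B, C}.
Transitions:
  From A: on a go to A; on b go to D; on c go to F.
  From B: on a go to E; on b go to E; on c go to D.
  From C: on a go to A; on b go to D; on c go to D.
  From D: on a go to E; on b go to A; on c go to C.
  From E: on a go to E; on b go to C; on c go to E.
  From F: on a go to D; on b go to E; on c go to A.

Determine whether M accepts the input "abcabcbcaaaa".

accepted

A --a--> A
A --b--> D
D --c--> C
C --a--> A
A --b--> D
D --c--> C
C --b--> D
D --c--> C
C --a--> A
A --a--> A
A --a--> A
A --a--> A
End in state A, which is an accepting state.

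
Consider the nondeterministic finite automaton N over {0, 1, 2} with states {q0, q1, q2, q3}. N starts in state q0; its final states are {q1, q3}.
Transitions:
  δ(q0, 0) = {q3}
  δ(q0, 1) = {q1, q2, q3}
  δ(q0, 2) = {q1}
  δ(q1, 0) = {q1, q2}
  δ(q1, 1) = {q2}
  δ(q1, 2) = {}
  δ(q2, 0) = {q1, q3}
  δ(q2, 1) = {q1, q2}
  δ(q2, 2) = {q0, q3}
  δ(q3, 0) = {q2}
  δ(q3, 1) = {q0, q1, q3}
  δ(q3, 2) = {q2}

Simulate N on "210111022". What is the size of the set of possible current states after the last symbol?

Start: {q0}
read 2: {q1}
read 1: {q2}
read 0: {q1, q3}
read 1: {q0, q1, q2, q3}
read 1: {q0, q1, q2, q3}
read 1: {q0, q1, q2, q3}
read 0: {q1, q2, q3}
read 2: {q0, q2, q3}
read 2: {q0, q1, q2, q3}
Final reachable set {q0, q1, q2, q3} has 4 states.

4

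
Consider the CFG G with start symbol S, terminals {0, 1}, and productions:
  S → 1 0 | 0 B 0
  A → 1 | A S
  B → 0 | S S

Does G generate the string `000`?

yes

S ⇒ 0B0 ⇒ 000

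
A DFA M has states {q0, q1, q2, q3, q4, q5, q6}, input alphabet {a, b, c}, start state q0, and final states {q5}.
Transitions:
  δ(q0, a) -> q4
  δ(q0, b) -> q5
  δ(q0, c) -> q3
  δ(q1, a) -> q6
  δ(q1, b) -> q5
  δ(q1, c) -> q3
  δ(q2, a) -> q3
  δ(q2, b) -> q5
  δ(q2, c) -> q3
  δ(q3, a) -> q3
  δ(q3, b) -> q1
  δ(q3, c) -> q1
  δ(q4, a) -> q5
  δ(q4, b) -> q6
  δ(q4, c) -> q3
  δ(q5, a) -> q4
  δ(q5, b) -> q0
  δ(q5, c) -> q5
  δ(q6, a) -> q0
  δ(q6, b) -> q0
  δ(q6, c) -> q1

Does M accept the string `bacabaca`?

q0 --b--> q5
q5 --a--> q4
q4 --c--> q3
q3 --a--> q3
q3 --b--> q1
q1 --a--> q6
q6 --c--> q1
q1 --a--> q6
End in state q6, which is not an accepting state.

rejected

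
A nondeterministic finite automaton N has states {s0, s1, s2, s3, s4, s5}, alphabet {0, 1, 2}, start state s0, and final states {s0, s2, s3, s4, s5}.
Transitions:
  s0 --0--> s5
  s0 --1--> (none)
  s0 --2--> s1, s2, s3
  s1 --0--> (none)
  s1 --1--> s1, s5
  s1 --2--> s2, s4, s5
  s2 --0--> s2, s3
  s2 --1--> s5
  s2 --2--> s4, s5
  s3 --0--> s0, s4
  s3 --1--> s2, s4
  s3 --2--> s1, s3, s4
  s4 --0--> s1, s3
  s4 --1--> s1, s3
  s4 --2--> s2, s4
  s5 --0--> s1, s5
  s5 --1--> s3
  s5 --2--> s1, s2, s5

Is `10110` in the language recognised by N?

Start: {s0}
read 1: {}
The reachable set is empty and stays empty for the remaining 4 symbols.
Reachable ∩ accepting = {} — empty.

rejected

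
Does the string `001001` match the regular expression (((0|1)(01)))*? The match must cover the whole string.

yes

Split into 2 pieces 001 · 001; each matches ((0|1)(01)).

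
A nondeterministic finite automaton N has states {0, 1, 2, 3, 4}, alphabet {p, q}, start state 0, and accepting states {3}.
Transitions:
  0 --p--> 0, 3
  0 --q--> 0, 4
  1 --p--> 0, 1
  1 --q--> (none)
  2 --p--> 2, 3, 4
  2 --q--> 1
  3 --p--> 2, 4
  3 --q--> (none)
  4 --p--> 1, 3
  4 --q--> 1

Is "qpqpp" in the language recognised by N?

accepted

Start: {0}
read q: {0, 4}
read p: {0, 1, 3}
read q: {0, 4}
read p: {0, 1, 3}
read p: {0, 1, 2, 3, 4}
Reachable ∩ accepting = {3} — nonempty.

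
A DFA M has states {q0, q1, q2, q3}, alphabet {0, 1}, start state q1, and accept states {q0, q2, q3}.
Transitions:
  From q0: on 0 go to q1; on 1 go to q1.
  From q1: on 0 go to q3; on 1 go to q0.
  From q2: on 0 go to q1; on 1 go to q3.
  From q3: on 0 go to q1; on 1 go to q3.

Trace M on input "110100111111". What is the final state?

q1 --1--> q0
q0 --1--> q1
q1 --0--> q3
q3 --1--> q3
q3 --0--> q1
q1 --0--> q3
q3 --1--> q3
q3 --1--> q3
q3 --1--> q3
q3 --1--> q3
q3 --1--> q3
q3 --1--> q3

q3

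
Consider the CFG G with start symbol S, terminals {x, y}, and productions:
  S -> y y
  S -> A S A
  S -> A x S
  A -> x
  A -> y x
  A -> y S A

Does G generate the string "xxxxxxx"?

no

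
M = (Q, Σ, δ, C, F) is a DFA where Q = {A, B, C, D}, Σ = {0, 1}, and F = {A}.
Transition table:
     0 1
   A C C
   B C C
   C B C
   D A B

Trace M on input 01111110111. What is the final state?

C

C --0--> B
B --1--> C
C --1--> C
C --1--> C
C --1--> C
C --1--> C
C --1--> C
C --0--> B
B --1--> C
C --1--> C
C --1--> C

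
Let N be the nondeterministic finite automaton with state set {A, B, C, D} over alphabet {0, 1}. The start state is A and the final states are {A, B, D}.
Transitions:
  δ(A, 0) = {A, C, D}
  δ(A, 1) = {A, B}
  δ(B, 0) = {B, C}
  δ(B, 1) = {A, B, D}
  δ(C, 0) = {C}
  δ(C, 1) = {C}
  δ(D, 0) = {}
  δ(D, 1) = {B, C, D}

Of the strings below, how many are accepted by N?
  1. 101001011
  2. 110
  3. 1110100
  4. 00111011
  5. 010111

101001011: accepted
110: accepted
1110100: accepted
00111011: accepted
010111: accepted

5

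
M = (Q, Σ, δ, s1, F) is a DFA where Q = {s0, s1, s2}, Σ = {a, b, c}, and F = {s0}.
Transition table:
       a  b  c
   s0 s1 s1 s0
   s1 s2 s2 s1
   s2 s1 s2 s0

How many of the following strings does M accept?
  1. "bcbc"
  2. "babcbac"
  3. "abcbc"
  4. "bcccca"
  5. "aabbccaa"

1

"bcbc": rejected
"babcbac": accepted
"abcbc": rejected
"bcccca": rejected
"aabbccaa": rejected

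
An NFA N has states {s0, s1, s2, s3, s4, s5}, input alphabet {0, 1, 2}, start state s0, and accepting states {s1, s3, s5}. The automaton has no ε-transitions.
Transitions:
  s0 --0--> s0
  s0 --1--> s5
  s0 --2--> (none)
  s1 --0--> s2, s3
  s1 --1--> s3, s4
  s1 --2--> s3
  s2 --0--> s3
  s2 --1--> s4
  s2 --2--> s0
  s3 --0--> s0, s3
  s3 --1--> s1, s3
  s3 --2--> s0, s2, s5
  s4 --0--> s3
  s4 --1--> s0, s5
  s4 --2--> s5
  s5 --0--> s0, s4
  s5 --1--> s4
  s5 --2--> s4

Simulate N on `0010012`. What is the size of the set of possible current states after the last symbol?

5

Start: {s0}
read 0: {s0}
read 0: {s0}
read 1: {s5}
read 0: {s0, s4}
read 0: {s0, s3}
read 1: {s1, s3, s5}
read 2: {s0, s2, s3, s4, s5}
Final reachable set {s0, s2, s3, s4, s5} has 5 states.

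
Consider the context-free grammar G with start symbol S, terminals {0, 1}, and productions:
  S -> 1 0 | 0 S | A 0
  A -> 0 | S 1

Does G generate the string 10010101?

no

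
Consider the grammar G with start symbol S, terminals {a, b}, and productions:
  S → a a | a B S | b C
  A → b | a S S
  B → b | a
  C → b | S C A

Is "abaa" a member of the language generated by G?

yes

S ⇒ aBS ⇒ abS ⇒ abaa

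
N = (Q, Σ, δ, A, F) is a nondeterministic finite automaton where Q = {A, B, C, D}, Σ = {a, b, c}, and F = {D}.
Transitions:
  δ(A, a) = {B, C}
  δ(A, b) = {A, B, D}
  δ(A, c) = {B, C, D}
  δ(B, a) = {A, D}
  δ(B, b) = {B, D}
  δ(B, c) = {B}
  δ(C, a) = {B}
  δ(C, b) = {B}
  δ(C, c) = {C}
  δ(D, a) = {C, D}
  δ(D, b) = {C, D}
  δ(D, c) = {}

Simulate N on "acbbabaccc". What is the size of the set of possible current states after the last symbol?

2

Start: {A}
read a: {B, C}
read c: {B, C}
read b: {B, D}
read b: {B, C, D}
read a: {A, B, C, D}
read b: {A, B, C, D}
read a: {A, B, C, D}
read c: {B, C, D}
read c: {B, C}
read c: {B, C}
Final reachable set {B, C} has 2 states.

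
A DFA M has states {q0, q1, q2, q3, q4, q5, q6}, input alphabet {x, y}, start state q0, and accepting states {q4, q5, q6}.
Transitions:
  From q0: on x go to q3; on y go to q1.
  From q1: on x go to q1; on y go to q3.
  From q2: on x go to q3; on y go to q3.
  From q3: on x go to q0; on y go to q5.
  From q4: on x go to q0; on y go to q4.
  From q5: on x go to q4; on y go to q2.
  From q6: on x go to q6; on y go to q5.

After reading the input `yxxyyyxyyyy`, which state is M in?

q5

q0 --y--> q1
q1 --x--> q1
q1 --x--> q1
q1 --y--> q3
q3 --y--> q5
q5 --y--> q2
q2 --x--> q3
q3 --y--> q5
q5 --y--> q2
q2 --y--> q3
q3 --y--> q5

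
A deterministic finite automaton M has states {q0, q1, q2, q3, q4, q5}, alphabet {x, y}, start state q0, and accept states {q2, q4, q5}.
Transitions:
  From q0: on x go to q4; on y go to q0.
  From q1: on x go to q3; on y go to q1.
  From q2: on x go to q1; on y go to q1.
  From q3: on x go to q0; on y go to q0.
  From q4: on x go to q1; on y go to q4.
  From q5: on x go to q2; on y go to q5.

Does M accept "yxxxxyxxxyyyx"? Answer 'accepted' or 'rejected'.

q0 --y--> q0
q0 --x--> q4
q4 --x--> q1
q1 --x--> q3
q3 --x--> q0
q0 --y--> q0
q0 --x--> q4
q4 --x--> q1
q1 --x--> q3
q3 --y--> q0
q0 --y--> q0
q0 --y--> q0
q0 --x--> q4
End in state q4, which is an accepting state.

accepted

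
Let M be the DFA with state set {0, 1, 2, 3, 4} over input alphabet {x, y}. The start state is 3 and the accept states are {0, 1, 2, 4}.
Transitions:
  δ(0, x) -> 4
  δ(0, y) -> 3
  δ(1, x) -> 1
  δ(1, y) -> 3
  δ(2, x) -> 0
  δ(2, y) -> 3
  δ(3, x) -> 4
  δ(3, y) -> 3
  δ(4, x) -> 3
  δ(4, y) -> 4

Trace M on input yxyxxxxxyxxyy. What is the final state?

3 --y--> 3
3 --x--> 4
4 --y--> 4
4 --x--> 3
3 --x--> 4
4 --x--> 3
3 --x--> 4
4 --x--> 3
3 --y--> 3
3 --x--> 4
4 --x--> 3
3 --y--> 3
3 --y--> 3

3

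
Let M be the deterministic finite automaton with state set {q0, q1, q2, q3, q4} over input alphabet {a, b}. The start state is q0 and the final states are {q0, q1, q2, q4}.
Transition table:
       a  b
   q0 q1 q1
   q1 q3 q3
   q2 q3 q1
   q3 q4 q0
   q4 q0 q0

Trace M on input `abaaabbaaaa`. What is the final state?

q0

q0 --a--> q1
q1 --b--> q3
q3 --a--> q4
q4 --a--> q0
q0 --a--> q1
q1 --b--> q3
q3 --b--> q0
q0 --a--> q1
q1 --a--> q3
q3 --a--> q4
q4 --a--> q0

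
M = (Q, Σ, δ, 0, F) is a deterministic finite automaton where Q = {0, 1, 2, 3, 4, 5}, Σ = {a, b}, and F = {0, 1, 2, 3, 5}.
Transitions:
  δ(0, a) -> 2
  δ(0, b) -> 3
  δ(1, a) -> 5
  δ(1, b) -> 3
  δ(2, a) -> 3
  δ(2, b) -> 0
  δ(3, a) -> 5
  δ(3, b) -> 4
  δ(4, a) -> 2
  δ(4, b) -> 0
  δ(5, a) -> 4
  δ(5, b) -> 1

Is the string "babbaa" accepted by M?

0 --b--> 3
3 --a--> 5
5 --b--> 1
1 --b--> 3
3 --a--> 5
5 --a--> 4
End in state 4, which is not an accepting state.

rejected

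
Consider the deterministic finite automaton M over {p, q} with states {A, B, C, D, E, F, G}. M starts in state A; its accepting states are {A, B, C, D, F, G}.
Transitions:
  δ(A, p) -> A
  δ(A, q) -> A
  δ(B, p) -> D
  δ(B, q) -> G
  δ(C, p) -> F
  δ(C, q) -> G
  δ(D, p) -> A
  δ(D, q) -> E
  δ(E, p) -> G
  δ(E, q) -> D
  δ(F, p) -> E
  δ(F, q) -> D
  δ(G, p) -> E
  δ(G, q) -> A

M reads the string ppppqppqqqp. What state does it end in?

A

A --p--> A
A --p--> A
A --p--> A
A --p--> A
A --q--> A
A --p--> A
A --p--> A
A --q--> A
A --q--> A
A --q--> A
A --p--> A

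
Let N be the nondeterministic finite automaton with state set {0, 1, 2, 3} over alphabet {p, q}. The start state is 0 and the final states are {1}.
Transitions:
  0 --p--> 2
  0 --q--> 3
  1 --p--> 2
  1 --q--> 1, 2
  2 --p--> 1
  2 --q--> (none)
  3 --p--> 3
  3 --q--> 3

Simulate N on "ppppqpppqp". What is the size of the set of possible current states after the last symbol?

Start: {0}
read p: {2}
read p: {1}
read p: {2}
read p: {1}
read q: {1, 2}
read p: {1, 2}
read p: {1, 2}
read p: {1, 2}
read q: {1, 2}
read p: {1, 2}
Final reachable set {1, 2} has 2 states.

2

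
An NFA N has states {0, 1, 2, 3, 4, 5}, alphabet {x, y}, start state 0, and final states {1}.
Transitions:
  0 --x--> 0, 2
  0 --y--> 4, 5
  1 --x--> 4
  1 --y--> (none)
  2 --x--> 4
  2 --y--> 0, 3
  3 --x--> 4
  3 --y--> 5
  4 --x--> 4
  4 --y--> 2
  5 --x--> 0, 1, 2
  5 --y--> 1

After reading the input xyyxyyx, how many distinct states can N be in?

Start: {0}
read x: {0, 2}
read y: {0, 3, 4, 5}
read y: {1, 2, 4, 5}
read x: {0, 1, 2, 4}
read y: {0, 2, 3, 4, 5}
read y: {0, 1, 2, 3, 4, 5}
read x: {0, 1, 2, 4}
Final reachable set {0, 1, 2, 4} has 4 states.

4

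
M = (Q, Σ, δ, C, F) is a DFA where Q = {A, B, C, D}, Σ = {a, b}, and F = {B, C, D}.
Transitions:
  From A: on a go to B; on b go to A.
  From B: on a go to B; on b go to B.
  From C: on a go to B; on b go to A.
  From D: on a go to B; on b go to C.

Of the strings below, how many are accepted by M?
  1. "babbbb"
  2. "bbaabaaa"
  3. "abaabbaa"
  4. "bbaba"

"babbbb": accepted
"bbaabaaa": accepted
"abaabbaa": accepted
"bbaba": accepted

4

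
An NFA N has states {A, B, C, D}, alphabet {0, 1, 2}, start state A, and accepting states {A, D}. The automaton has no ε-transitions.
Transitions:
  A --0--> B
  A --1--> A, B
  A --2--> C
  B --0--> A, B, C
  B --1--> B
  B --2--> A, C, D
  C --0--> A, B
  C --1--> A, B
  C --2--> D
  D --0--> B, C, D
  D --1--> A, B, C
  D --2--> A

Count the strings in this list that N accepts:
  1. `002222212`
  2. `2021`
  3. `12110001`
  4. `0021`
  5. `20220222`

`002222212`: accepted
`2021`: accepted
`12110001`: accepted
`0021`: accepted
`20220222`: accepted

5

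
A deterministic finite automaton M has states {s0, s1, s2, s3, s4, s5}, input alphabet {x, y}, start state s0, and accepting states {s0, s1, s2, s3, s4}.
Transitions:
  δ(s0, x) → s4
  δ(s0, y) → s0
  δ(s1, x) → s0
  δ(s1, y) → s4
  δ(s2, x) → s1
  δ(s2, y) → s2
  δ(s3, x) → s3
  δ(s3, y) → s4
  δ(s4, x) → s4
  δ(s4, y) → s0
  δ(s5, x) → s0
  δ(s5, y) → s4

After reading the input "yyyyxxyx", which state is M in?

s0 --y--> s0
s0 --y--> s0
s0 --y--> s0
s0 --y--> s0
s0 --x--> s4
s4 --x--> s4
s4 --y--> s0
s0 --x--> s4

s4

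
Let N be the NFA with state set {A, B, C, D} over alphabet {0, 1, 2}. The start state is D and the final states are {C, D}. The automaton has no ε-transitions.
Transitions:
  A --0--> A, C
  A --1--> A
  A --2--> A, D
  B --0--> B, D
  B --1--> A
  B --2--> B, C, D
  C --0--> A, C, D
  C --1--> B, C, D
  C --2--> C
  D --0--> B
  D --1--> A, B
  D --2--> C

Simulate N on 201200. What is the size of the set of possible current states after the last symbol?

Start: {D}
read 2: {C}
read 0: {A, C, D}
read 1: {A, B, C, D}
read 2: {A, B, C, D}
read 0: {A, B, C, D}
read 0: {A, B, C, D}
Final reachable set {A, B, C, D} has 4 states.

4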